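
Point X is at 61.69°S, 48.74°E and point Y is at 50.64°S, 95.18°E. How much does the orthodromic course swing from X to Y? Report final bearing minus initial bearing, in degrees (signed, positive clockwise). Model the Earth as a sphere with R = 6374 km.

-39.4°

Initial bearing θ₁ = atan2(sin Δλ cos φ₂, cos φ₁ sin φ₂ − sin φ₁ cos φ₂ cos Δλ) = 87.75°
Final bearing θ₂ = (initial bearing from the destination back to the start) + 180° = 48.35°
Δθ = θ₂ − θ₁ = -39.4°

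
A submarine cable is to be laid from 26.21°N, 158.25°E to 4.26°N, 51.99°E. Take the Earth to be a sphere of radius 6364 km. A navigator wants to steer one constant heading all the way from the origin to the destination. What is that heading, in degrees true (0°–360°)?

Δψ = ln[tan(π/4+φ₂/2)/tan(π/4+φ₁/2)] = -0.3999
Δλ = -1.8546 rad (taken the short way round)
course = atan2(Δλ, Δψ) = 257.83°

257.8°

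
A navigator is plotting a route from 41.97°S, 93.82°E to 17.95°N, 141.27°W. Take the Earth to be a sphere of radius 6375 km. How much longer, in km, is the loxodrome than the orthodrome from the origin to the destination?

315 km

Great circle: cos σ = sin φ₁ sin φ₂ + cos φ₁ cos φ₂ cos Δλ,  σ = 2.2280 rad → d_gc = 14203.3 km
Rhumb line: Δψ = +1.1270, q = Δφ/Δψ = 0.9279, d_rh = R√(Δφ²+q²Δλ²) = 14518.0 km
Excess = 14518.0 − 14203.3 = 314.7 ≈ 315 km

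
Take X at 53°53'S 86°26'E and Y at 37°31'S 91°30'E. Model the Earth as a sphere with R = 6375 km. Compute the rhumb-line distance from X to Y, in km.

Rhumb course C = atan2(Δλ, Δψ) with Δψ = ln[tan(π/4+φ₂/2)/tan(π/4+φ₁/2)] = +0.4134, Δλ = +0.0884 → C = 12.07°
d = R·|Δφ| / |cos C| = 6375·0.28565 / 0.97788 = 1862 km

1862 km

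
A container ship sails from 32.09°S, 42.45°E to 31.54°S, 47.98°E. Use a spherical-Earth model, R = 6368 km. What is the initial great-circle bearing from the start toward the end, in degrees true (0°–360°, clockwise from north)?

84.8°

θ = atan2( sin Δλ·cos φ₂ ,  cos φ₁ sin φ₂ − sin φ₁ cos φ₂ cos Δλ )
  = atan2(+0.0821, +0.0075) = 84.79°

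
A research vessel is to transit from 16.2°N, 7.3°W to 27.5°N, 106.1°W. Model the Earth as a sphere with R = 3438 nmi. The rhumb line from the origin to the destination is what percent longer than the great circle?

Great circle: σ = 1.5723 rad → d_gc = Rσ = 5405.5 nmi
Rhumb: Δφ = +0.1972, Δλ = -1.7244, Δψ = +0.2129, q = Δφ/Δψ = 0.9262 → d_rh = R√(Δφ²+q²Δλ²) = 5532.4 nmi
Excess = (5532.4 − 5405.5) / 5405.5 = 126.9 / 5405.5 = 2.348% ≈ 2.3%

2.3%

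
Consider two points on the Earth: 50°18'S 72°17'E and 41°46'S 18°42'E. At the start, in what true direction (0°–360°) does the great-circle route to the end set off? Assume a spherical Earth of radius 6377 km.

N = sin Δλ·cos φ₂ = -0.6002;  D = cos φ₁ sin φ₂ − sin φ₁ cos φ₂ cos Δλ = -0.0848
initial course = atan2(N, D) = 261.96°

262.0°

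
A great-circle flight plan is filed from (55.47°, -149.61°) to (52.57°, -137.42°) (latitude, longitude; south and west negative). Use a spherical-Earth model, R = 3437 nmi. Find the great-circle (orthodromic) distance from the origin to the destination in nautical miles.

463 nmi

cos σ = sin φ₁ sin φ₂ + cos φ₁ cos φ₂ cos Δλ
      = sin(55.47°)sin(52.57°) + cos(55.47°)cos(52.57°)cos(12.19°) = 0.9910
σ = 7.714° → d = Rσ = 3437·0.13463 = 463 nmi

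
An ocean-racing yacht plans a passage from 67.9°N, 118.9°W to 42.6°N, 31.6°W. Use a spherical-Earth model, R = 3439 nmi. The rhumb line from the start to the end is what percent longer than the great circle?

7.4%

Great circle: σ = 0.8761 rad → d_gc = Rσ = 3012.7 nmi
Rhumb: Δφ = -0.4416, Δλ = +1.5237, Δψ = -0.8100, q = Δφ/Δψ = 0.5452 → d_rh = R√(Δφ²+q²Δλ²) = 3235.2 nmi
Excess = (3235.2 − 3012.7) / 3012.7 = 222.5 / 3012.7 = 7.39% ≈ 7.4%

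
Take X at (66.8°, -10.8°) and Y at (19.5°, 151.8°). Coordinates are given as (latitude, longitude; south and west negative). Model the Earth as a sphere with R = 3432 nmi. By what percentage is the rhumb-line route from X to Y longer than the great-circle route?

27.7%

Great circle: σ = 1.6184 rad → d_gc = Rσ = 5554.2 nmi
Rhumb: Δφ = -0.8255, Δλ = +2.8379, Δψ = -1.2363, q = Δφ/Δψ = 0.6677 → d_rh = R√(Δφ²+q²Δλ²) = 7093.9 nmi
Excess = (7093.9 − 5554.2) / 5554.2 = 1539.7 / 5554.2 = 27.72% ≈ 27.7%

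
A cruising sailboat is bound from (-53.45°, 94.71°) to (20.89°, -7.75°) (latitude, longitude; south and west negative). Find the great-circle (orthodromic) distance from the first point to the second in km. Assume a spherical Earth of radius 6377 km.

cos σ = sin φ₁ sin φ₂ + cos φ₁ cos φ₂ cos Δλ
      = sin(-53.45°)sin(20.89°) + cos(-53.45°)cos(20.89°)cos(-102.46°) = -0.4065
σ = 113.985° → d = Rσ = 6377·1.98941 = 12686 km

12686 km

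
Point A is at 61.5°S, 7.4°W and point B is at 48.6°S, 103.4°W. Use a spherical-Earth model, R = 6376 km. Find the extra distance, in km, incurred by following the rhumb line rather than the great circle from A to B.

521 km

Great circle: cos σ = sin φ₁ sin φ₂ + cos φ₁ cos φ₂ cos Δλ,  σ = 0.8941 rad → d_gc = 5700.7 km
Rhumb line: Δψ = +0.3973, q = Δφ/Δψ = 0.5666, d_rh = R√(Δφ²+q²Δλ²) = 6221.3 km
Excess = 6221.3 − 5700.7 = 520.6 ≈ 521 km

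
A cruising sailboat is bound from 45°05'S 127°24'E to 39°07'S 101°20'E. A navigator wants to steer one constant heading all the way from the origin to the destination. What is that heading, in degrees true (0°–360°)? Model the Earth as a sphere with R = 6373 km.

287.2°

Meridional parts: M(φ₁)=-0.8834, M(φ₂)=-0.7429 → ΔM = +0.1405;  Δλ = -0.4549 rad
tan C = Δλ / ΔM = -3.2376 → C = 287.16°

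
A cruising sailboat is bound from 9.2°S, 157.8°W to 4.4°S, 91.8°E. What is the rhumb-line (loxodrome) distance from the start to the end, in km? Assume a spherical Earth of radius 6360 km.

Δψ = ln[tan(π/4+φ₂/2)/tan(π/4+φ₁/2)] = +0.0844;  Δφ = +0.0838 rad,  Δλ = -1.9268 rad
q = Δφ/Δψ = 0.9927
d = R·√(Δφ² + q²Δλ²) = 6360·1.91455 = 12177 km

12177 km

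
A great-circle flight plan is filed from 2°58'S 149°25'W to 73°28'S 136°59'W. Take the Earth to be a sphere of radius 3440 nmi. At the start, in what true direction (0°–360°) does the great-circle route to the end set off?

176.3°

θ = atan2( sin Δλ·cos φ₂ ,  cos φ₁ sin φ₂ − sin φ₁ cos φ₂ cos Δλ )
  = atan2(+0.0613, -0.9430) = 176.28°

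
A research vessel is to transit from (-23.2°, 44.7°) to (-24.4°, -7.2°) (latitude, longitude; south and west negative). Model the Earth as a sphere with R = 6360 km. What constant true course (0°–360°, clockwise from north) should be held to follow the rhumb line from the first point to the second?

Δψ = ln[tan(π/4+φ₂/2)/tan(π/4+φ₁/2)] = -0.0229
Δλ = -0.9058 rad (taken the short way round)
course = atan2(Δλ, Δψ) = 268.55°

268.6°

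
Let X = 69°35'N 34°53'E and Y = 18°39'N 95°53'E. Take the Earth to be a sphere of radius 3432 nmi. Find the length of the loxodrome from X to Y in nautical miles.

Δψ = ln[tan(π/4+φ₂/2)/tan(π/4+φ₁/2)] = -1.3830;  Δφ = -0.8890 rad,  Δλ = +1.0647 rad
q = Δφ/Δψ = 0.6428
d = R·√(Δφ² + q²Δλ²) = 3432·1.12186 = 3850 nmi

3850 nmi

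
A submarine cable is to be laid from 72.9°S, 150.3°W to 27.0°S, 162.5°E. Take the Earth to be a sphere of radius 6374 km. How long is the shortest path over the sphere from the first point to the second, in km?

Haversine: a = sin²(Δφ/2)+cos φ₁ cos φ₂ sin²(Δλ/2) = 0.19404;  σ = 2·atan2(√a,√(1−a))
σ = 52.271° → d = Rσ = 6374·0.91230 = 5815 km

5815 km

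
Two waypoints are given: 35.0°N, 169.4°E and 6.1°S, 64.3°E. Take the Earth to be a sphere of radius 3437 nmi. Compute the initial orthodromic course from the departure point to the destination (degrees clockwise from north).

273.7°

N = sin Δλ·cos φ₂ = -0.9600;  D = cos φ₁ sin φ₂ − sin φ₁ cos φ₂ cos Δλ = +0.0615
initial course = atan2(N, D) = 273.67°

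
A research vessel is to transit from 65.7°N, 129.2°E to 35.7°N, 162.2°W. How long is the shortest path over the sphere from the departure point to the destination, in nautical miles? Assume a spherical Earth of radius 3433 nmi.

2946 nmi

cos σ = sin φ₁ sin φ₂ + cos φ₁ cos φ₂ cos Δλ
      = sin(65.70°)sin(35.70°) + cos(65.70°)cos(35.70°)cos(68.60°) = 0.6538
σ = 49.173° → d = Rσ = 3433·0.85823 = 2946 nmi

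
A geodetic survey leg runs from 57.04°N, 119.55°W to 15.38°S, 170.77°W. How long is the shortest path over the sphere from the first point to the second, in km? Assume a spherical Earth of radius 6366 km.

9323 km

cos σ = sin φ₁ sin φ₂ + cos φ₁ cos φ₂ cos Δλ
      = sin(57.04°)sin(-15.38°) + cos(57.04°)cos(-15.38°)cos(-51.22°) = 0.1060
σ = 83.914° → d = Rσ = 6366·1.46457 = 9323 km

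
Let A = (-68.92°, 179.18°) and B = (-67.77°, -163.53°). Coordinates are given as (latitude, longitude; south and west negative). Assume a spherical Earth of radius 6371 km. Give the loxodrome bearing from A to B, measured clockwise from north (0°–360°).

79.8°

Δψ = ln[tan(π/4+φ₂/2)/tan(π/4+φ₁/2)] = +0.0544
Δλ = +0.3018 rad (taken the short way round)
course = atan2(Δλ, Δψ) = 79.78°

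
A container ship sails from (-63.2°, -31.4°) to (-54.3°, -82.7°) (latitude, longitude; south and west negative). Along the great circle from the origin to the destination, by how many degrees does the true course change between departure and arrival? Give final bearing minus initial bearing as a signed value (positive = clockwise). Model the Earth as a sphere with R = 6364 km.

+44.8°

Initial bearing θ₁ = atan2(sin Δλ cos φ₂, cos φ₁ sin φ₂ − sin φ₁ cos φ₂ cos Δλ) = 264.92°
Final bearing θ₂ = (initial bearing from the destination back to the start) + 180° = 309.68°
Δθ = θ₂ − θ₁ = +44.8°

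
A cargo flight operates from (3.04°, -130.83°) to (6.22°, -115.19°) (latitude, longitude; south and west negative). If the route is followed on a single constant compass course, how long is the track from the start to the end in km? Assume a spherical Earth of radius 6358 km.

Δψ = ln[tan(π/4+φ₂/2)/tan(π/4+φ₁/2)] = +0.0557;  Δφ = +0.0555 rad,  Δλ = +0.2730 rad
q = Δφ/Δψ = 0.9966
d = R·√(Δφ² + q²Δλ²) = 6358·0.27765 = 1765 km

1765 km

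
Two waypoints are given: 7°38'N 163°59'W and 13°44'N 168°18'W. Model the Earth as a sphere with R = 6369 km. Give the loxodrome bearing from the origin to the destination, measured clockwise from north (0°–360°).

325.2°

Δψ = ln[tan(π/4+φ₂/2)/tan(π/4+φ₁/2)] = +0.1084
Δλ = -0.0753 rad (taken the short way round)
course = atan2(Δλ, Δψ) = 325.20°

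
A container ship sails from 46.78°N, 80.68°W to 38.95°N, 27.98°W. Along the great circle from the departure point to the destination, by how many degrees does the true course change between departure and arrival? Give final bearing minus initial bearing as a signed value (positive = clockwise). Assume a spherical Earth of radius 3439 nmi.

At departure: θ₁ = atan2(sin Δλ cos φ₂, cos φ₁ sin φ₂ − sin φ₁ cos φ₂ cos Δλ) = 81.99°
At arrival: θ₂ = atan2(sin Δλ cos φ₁, −cos φ₂ sin φ₁ + sin φ₂ cos φ₁ cos Δλ) = 119.31°
Δθ = θ₂ − θ₁ = +37.3°

+37.3°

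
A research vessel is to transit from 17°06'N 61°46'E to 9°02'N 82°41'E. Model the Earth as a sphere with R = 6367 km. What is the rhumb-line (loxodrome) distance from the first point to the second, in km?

Δψ = ln[tan(π/4+φ₂/2)/tan(π/4+φ₁/2)] = -0.1447;  Δφ = -0.1408 rad,  Δλ = +0.3651 rad
q = Δφ/Δψ = 0.9732
d = R·√(Δφ² + q²Δλ²) = 6367·0.38217 = 2433 km

2433 km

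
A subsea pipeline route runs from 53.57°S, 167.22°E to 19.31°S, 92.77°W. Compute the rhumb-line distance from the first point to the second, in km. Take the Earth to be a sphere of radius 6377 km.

Δψ = ln[tan(π/4+φ₂/2)/tan(π/4+φ₁/2)] = +0.7679;  Δφ = +0.5979 rad,  Δλ = +1.7455 rad
q = Δφ/Δψ = 0.7787
d = R·√(Δφ² + q²Δλ²) = 6377·1.48493 = 9469 km

9469 km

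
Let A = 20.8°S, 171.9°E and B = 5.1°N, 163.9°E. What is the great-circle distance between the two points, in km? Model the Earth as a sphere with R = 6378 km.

3013 km

cos σ = sin φ₁ sin φ₂ + cos φ₁ cos φ₂ cos Δλ
      = sin(-20.80°)sin(5.10°) + cos(-20.80°)cos(5.10°)cos(-8.00°) = 0.8905
σ = 27.064° → d = Rσ = 6378·0.47236 = 3013 km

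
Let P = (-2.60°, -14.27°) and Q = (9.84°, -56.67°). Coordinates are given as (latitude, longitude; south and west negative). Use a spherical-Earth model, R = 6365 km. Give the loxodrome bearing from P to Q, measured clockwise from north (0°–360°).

286.4°

Δψ = ln[tan(π/4+φ₂/2)/tan(π/4+φ₁/2)] = +0.2180
Δλ = -0.7400 rad (taken the short way round)
course = atan2(Δλ, Δψ) = 286.41°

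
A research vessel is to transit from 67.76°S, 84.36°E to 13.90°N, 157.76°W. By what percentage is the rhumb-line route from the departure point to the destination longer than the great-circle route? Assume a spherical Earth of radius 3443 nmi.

Great circle: σ = 1.9760 rad → d_gc = Rσ = 6803.2 nmi
Rhumb: Δφ = +1.4252, Δλ = +2.0574, Δψ = +1.8718, q = Δφ/Δψ = 0.7614 → d_rh = R√(Δφ²+q²Δλ²) = 7291.8 nmi
Excess = (7291.8 − 6803.2) / 6803.2 = 488.6 / 6803.2 = 7.18% ≈ 7.2%

7.2%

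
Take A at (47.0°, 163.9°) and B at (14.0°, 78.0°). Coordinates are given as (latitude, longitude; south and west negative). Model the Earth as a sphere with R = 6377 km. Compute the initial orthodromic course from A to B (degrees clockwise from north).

276.7°

N = sin Δλ·cos φ₂ = -0.9678;  D = cos φ₁ sin φ₂ − sin φ₁ cos φ₂ cos Δλ = +0.1143
initial course = atan2(N, D) = 276.73°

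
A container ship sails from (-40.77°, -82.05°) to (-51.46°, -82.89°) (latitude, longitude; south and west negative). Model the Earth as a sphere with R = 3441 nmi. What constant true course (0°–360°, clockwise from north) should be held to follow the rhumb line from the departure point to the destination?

183.1°

Meridional parts: M(φ₁)=-0.7806, M(φ₂)=-1.0509 → ΔM = -0.2704;  Δλ = -0.0147 rad
tan C = Δλ / ΔM = +0.0542 → C = 183.10°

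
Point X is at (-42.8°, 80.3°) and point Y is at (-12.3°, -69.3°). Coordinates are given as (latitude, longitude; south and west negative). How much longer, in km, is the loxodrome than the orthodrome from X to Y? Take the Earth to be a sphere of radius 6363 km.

1715 km

Great circle: cos σ = sin φ₁ sin φ₂ + cos φ₁ cos φ₂ cos Δλ,  σ = 2.0642 rad → d_gc = 13134.2 km
Rhumb line: Δψ = +0.6117, q = Δφ/Δψ = 0.8702, d_rh = R√(Δφ²+q²Δλ²) = 14848.8 km
Excess = 14848.8 − 13134.2 = 1714.6 ≈ 1715 km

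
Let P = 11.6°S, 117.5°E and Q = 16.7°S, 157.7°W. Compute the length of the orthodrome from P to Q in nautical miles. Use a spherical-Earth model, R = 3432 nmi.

cos σ = sin φ₁ sin φ₂ + cos φ₁ cos φ₂ cos Δλ
      = sin(-11.60°)sin(-16.70°) + cos(-11.60°)cos(-16.70°)cos(84.80°) = 0.1428
σ = 81.789° → d = Rσ = 3432·1.42749 = 4899 nmi

4899 nmi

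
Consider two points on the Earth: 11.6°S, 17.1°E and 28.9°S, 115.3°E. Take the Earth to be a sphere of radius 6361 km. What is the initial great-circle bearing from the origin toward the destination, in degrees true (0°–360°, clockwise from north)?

119.9°

N = sin Δλ·cos φ₂ = +0.8665;  D = cos φ₁ sin φ₂ − sin φ₁ cos φ₂ cos Δλ = -0.4985
initial course = atan2(N, D) = 119.91°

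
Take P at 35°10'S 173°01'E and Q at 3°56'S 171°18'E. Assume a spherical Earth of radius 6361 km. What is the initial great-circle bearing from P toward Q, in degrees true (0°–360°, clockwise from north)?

356.7°

θ = atan2( sin Δλ·cos φ₂ ,  cos φ₁ sin φ₂ − sin φ₁ cos φ₂ cos Δλ )
  = atan2(-0.0299, +0.5183) = 356.70°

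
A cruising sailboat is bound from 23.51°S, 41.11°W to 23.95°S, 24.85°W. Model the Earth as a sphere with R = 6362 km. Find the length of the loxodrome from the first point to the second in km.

1654 km

Δψ = ln[tan(π/4+φ₂/2)/tan(π/4+φ₁/2)] = -0.0084;  Δφ = -0.0077 rad,  Δλ = +0.2838 rad
q = Δφ/Δψ = 0.9154
d = R·√(Δφ² + q²Δλ²) = 6362·0.25991 = 1654 km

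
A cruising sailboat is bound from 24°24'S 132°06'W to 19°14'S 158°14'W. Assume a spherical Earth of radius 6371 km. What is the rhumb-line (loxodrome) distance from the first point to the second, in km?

Δψ = ln[tan(π/4+φ₂/2)/tan(π/4+φ₁/2)] = +0.0972;  Δφ = +0.0902 rad,  Δλ = -0.4561 rad
q = Δφ/Δψ = 0.9280
d = R·√(Δφ² + q²Δλ²) = 6371·0.43275 = 2757 km

2757 km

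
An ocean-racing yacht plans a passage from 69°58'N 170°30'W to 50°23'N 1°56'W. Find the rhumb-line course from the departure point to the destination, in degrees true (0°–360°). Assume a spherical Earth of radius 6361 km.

Meridional parts: M(φ₁)=+1.7337, M(φ₂)=+1.0211 → ΔM = -0.7126;  Δλ = +2.9420 rad
tan C = Δλ / ΔM = -4.1287 → C = 103.62°

103.6°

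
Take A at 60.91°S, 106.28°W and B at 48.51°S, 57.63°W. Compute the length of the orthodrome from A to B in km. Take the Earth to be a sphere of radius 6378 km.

Haversine: a = sin²(Δφ/2)+cos φ₁ cos φ₂ sin²(Δλ/2) = 0.06631;  σ = 2·atan2(√a,√(1−a))
σ = 29.845° → d = Rσ = 6378·0.52090 = 3322 km

3322 km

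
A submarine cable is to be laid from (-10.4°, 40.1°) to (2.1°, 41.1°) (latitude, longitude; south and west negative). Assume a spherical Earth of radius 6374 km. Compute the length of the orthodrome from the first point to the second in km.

1395 km

cos σ = sin φ₁ sin φ₂ + cos φ₁ cos φ₂ cos Δλ
      = sin(-10.40°)sin(2.10°) + cos(-10.40°)cos(2.10°)cos(1.00°) = 0.9761
σ = 12.540° → d = Rσ = 6374·0.21886 = 1395 km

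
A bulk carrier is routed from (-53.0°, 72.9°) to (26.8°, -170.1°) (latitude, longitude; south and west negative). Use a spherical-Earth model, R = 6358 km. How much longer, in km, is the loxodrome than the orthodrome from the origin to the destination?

357 km

Great circle: cos σ = sin φ₁ sin φ₂ + cos φ₁ cos φ₂ cos Δλ,  σ = 2.2193 rad → d_gc = 14110.0 km
Rhumb line: Δψ = +1.5806, q = Δφ/Δψ = 0.8811, d_rh = R√(Δφ²+q²Δλ²) = 14467.0 km
Excess = 14467.0 − 14110.0 = 357.0 ≈ 357 km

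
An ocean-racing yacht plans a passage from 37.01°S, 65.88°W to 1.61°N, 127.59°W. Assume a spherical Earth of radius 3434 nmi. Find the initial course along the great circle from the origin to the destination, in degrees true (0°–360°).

N = sin Δλ·cos φ₂ = -0.8802;  D = cos φ₁ sin φ₂ − sin φ₁ cos φ₂ cos Δλ = +0.3076
initial course = atan2(N, D) = 289.26°

289.3°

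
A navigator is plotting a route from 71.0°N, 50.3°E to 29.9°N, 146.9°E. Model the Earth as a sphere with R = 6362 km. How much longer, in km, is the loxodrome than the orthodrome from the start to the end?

598 km

Great circle: cos σ = sin φ₁ sin φ₂ + cos φ₁ cos φ₂ cos Δλ,  σ = 1.1164 rad → d_gc = 7102.7 km
Rhumb line: Δψ = -1.2404, q = Δφ/Δψ = 0.5783, d_rh = R√(Δφ²+q²Δλ²) = 7700.9 km
Excess = 7700.9 − 7102.7 = 598.2 ≈ 598 km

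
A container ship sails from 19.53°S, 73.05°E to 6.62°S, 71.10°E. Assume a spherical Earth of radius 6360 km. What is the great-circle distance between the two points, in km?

cos σ = sin φ₁ sin φ₂ + cos φ₁ cos φ₂ cos Δλ
      = sin(-19.53°)sin(-6.62°) + cos(-19.53°)cos(-6.62°)cos(-1.95°) = 0.9742
σ = 13.048° → d = Rσ = 6360·0.22774 = 1448 km

1448 km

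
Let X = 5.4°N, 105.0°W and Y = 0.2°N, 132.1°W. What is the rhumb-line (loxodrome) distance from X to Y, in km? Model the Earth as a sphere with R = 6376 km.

3066 km

Rhumb course C = atan2(Δλ, Δψ) with Δψ = ln[tan(π/4+φ₂/2)/tan(π/4+φ₁/2)] = -0.0909, Δλ = -0.4730 → C = 259.12°
d = R·|Δφ| / |cos C| = 6376·0.09076 / 0.18872 = 3066 km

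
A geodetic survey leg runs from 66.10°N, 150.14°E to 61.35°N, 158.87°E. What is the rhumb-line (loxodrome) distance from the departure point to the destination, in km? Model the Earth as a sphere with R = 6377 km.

Rhumb course C = atan2(Δλ, Δψ) with Δψ = ln[tan(π/4+φ₂/2)/tan(π/4+φ₁/2)] = -0.1878, Δλ = +0.1524 → C = 140.94°
d = R·|Δφ| / |cos C| = 6377·0.08290 / 0.77651 = 681 km

681 km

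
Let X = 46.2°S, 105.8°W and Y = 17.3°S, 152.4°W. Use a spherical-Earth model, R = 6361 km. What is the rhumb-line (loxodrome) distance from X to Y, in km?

5378 km

Δψ = ln[tan(π/4+φ₂/2)/tan(π/4+φ₁/2)] = +0.6047;  Δφ = +0.5044 rad,  Δλ = -0.8133 rad
q = Δφ/Δψ = 0.8342
d = R·√(Δφ² + q²Δλ²) = 6361·0.84541 = 5378 km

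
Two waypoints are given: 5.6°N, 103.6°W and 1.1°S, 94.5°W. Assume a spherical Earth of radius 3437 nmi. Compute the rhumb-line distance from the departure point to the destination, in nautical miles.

677 nmi

Rhumb course C = atan2(Δλ, Δψ) with Δψ = ln[tan(π/4+φ₂/2)/tan(π/4+φ₁/2)] = -0.1171, Δλ = +0.1588 → C = 126.40°
d = R·|Δφ| / |cos C| = 3437·0.11694 / 0.59341 = 677 nmi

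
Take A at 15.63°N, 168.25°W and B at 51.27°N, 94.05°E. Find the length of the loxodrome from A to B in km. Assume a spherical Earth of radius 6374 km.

9640 km

Δψ = ln[tan(π/4+φ₂/2)/tan(π/4+φ₁/2)] = +0.7694;  Δφ = +0.6220 rad,  Δλ = -1.7052 rad
q = Δφ/Δψ = 0.8085
d = R·√(Δφ² + q²Δλ²) = 6374·1.51244 = 9640 km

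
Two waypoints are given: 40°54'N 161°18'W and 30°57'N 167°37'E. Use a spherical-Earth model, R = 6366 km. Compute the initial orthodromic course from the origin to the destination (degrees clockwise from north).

258.2°

N = sin Δλ·cos φ₂ = -0.4428;  D = cos φ₁ sin φ₂ − sin φ₁ cos φ₂ cos Δλ = -0.0922
initial course = atan2(N, D) = 258.24°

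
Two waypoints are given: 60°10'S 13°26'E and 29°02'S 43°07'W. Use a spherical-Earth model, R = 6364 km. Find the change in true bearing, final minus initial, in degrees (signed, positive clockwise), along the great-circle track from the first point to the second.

At departure: θ₁ = atan2(sin Δλ cos φ₂, cos φ₁ sin φ₂ − sin φ₁ cos φ₂ cos Δλ) = 283.61°
At arrival: θ₂ = atan2(sin Δλ cos φ₁, −cos φ₂ sin φ₁ + sin φ₂ cos φ₁ cos Δλ) = 326.43°
Δθ = θ₂ − θ₁ = +42.8°

+42.8°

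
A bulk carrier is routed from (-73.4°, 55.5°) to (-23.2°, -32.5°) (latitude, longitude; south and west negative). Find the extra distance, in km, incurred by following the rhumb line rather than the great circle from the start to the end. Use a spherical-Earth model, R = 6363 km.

488 km

Great circle: cos σ = sin φ₁ sin φ₂ + cos φ₁ cos φ₂ cos Δλ,  σ = 1.1738 rad → d_gc = 7468.63 km
Rhumb line: Δψ = +1.5085, q = Δφ/Δψ = 0.5808, d_rh = R√(Δφ²+q²Δλ²) = 7956.15 km
Excess = 7956.15 − 7468.63 = 487.52 ≈ 488 km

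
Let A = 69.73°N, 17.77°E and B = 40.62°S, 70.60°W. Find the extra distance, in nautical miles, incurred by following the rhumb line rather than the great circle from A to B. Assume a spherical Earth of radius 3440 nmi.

Great circle: cos σ = sin φ₁ sin φ₂ + cos φ₁ cos φ₂ cos Δλ,  σ = 2.2184 rad → d_gc = 7631.1 nmi
Rhumb line: Δψ = -2.4988, q = Δφ/Δψ = 0.7708, d_rh = R√(Δφ²+q²Δλ²) = 7785.8 nmi
Excess = 7785.8 − 7631.1 = 154.7 ≈ 155 nmi

155 nmi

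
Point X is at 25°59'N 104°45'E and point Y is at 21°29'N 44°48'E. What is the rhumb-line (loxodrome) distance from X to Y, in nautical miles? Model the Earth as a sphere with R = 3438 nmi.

Rhumb course C = atan2(Δλ, Δψ) with Δψ = ln[tan(π/4+φ₂/2)/tan(π/4+φ₁/2)] = -0.0858, Δλ = -1.0463 → C = 265.31°
d = R·|Δφ| / |cos C| = 3438·0.07854 / 0.08175 = 3303 nmi

3303 nmi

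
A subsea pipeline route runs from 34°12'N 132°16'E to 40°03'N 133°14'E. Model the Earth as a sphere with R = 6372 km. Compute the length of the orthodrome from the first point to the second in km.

656 km

cos σ = sin φ₁ sin φ₂ + cos φ₁ cos φ₂ cos Δλ
      = sin(34.20°)sin(40.05°) + cos(34.20°)cos(40.05°)cos(0.97°) = 0.9947
σ = 5.900° → d = Rσ = 6372·0.10298 = 656 km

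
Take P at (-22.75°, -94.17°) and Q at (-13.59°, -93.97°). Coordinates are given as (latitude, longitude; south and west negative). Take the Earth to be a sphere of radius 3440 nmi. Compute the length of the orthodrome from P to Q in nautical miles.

550 nmi

Haversine: a = sin²(Δφ/2)+cos φ₁ cos φ₂ sin²(Δλ/2) = 0.00638;  σ = 2·atan2(√a,√(1−a))
σ = 9.162° → d = Rσ = 3440·0.15991 = 550 nmi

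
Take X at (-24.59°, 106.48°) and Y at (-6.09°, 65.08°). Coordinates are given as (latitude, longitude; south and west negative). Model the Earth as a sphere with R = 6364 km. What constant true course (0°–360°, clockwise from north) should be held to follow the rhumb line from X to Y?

Δψ = ln[tan(π/4+φ₂/2)/tan(π/4+φ₁/2)] = +0.3365
Δλ = -0.7226 rad (taken the short way round)
course = atan2(Δλ, Δψ) = 294.97°

295.0°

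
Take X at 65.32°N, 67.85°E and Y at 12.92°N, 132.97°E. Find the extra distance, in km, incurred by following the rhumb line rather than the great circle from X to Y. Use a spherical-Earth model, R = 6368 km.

197 km

Great circle: cos σ = sin φ₁ sin φ₂ + cos φ₁ cos φ₂ cos Δλ,  σ = 1.1871 rad → d_gc = 7559.2 km
Rhumb line: Δψ = -1.2923, q = Δφ/Δψ = 0.7077, d_rh = R√(Δφ²+q²Δλ²) = 7755.8 km
Excess = 7755.8 − 7559.2 = 196.6 ≈ 197 km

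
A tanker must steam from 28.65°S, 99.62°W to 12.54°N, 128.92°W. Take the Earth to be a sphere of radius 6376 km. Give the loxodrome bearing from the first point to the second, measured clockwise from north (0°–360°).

325.5°

Meridional parts: M(φ₁)=-0.5223, M(φ₂)=+0.2206 → ΔM = +0.7429;  Δλ = -0.5114 rad
tan C = Δλ / ΔM = -0.6883 → C = 325.46°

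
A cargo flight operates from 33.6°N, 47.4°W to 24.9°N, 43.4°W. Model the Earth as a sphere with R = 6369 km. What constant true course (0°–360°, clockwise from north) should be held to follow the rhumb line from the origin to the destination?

Δψ = ln[tan(π/4+φ₂/2)/tan(π/4+φ₁/2)] = -0.1743
Δλ = +0.0698 rad (taken the short way round)
course = atan2(Δλ, Δψ) = 158.17°

158.2°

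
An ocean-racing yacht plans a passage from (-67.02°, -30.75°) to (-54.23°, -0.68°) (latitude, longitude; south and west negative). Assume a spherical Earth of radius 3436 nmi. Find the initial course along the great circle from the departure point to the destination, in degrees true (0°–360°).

θ = atan2( sin Δλ·cos φ₂ ,  cos φ₁ sin φ₂ − sin φ₁ cos φ₂ cos Δλ )
  = atan2(+0.2929, +0.1490) = 63.04°

63.0°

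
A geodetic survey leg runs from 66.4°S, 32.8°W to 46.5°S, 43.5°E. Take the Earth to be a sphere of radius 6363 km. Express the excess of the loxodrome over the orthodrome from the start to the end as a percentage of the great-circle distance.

5.6%

Great circle: σ = 0.7525 rad → d_gc = Rσ = 4788.2 km
Rhumb: Δφ = +0.3473, Δλ = +1.3317, Δψ = +0.6470, q = Δφ/Δψ = 0.5369 → d_rh = R√(Δφ²+q²Δλ²) = 5057.5 km
Excess = (5057.5 − 4788.2) / 4788.2 = 269.3 / 4788.2 = 5.62% ≈ 5.6%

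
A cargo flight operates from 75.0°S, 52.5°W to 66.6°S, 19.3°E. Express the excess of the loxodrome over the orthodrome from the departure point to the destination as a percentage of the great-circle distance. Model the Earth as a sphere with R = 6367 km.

Great circle: σ = 0.4063 rad → d_gc = Rσ = 2586.9 km
Rhumb: Δφ = +0.1466, Δλ = +1.2531, Δψ = +0.4530, q = Δφ/Δψ = 0.3236 → d_rh = R√(Δφ²+q²Δλ²) = 2745.8 km
Excess = (2745.8 − 2586.9) / 2586.9 = 158.9 / 2586.9 = 6.14% ≈ 6.1%

6.1%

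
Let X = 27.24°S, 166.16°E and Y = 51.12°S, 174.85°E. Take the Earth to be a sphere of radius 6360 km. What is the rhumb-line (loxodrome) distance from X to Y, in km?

Rhumb course C = atan2(Δλ, Δψ) with Δψ = ln[tan(π/4+φ₂/2)/tan(π/4+φ₁/2)] = -0.5470, Δλ = +0.1517 → C = 164.50°
d = R·|Δφ| / |cos C| = 6360·0.41678 / 0.96365 = 2751 km

2751 km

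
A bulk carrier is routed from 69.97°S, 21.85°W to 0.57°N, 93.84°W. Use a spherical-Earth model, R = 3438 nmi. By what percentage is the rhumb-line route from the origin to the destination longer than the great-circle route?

Great circle: σ = 1.4741 rad → d_gc = Rσ = 5068.0 nmi
Rhumb: Δφ = +1.2312, Δλ = -1.2565, Δψ = +1.7438, q = Δφ/Δψ = 0.7060 → d_rh = R√(Δφ²+q²Δλ²) = 5217.0 nmi
Excess = (5217.0 − 5068.0) / 5068.0 = 149.0 / 5068.0 = 2.94% ≈ 2.9%

2.9%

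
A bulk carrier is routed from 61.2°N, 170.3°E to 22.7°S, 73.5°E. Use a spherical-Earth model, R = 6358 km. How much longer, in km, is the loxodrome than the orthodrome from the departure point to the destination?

Great circle: cos σ = sin φ₁ sin φ₂ + cos φ₁ cos φ₂ cos Δλ,  σ = 1.9723 rad → d_gc = 12539.8 km
Rhumb line: Δψ = -1.7666, q = Δφ/Δψ = 0.8289, d_rh = R√(Δφ²+q²Δλ²) = 12882.4 km
Excess = 12882.4 − 12539.8 = 342.6 ≈ 343 km

343 km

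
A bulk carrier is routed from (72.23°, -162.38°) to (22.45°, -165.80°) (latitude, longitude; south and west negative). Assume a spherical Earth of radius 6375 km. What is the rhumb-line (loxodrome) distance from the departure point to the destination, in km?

Rhumb course C = atan2(Δλ, Δψ) with Δψ = ln[tan(π/4+φ₂/2)/tan(π/4+φ₁/2)] = -1.4535, Δλ = -0.0597 → C = 182.35°
d = R·|Δφ| / |cos C| = 6375·0.86882 / 0.99916 = 5543 km

5543 km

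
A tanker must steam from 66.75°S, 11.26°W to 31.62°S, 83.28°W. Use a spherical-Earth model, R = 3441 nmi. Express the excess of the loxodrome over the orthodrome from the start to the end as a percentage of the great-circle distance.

4.2%

Great circle: σ = 0.9453 rad → d_gc = Rσ = 3252.9 nmi
Rhumb: Δφ = +0.6131, Δλ = -1.2570, Δψ = +0.9990, q = Δφ/Δψ = 0.6138 → d_rh = R√(Δφ²+q²Δλ²) = 3390.9 nmi
Excess = (3390.9 − 3252.9) / 3252.9 = 138.0 / 3252.9 = 4.24% ≈ 4.2%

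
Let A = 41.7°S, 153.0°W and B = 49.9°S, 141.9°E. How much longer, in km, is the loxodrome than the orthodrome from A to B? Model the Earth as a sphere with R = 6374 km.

150 km

Great circle: cos σ = sin φ₁ sin φ₂ + cos φ₁ cos φ₂ cos Δλ,  σ = 0.7794 rad → d_gc = 4967.9 km
Rhumb line: Δψ = -0.2058, q = Δφ/Δψ = 0.6953, d_rh = R√(Δφ²+q²Δλ²) = 5117.5 km
Excess = 5117.5 − 4967.9 = 149.6 ≈ 150 km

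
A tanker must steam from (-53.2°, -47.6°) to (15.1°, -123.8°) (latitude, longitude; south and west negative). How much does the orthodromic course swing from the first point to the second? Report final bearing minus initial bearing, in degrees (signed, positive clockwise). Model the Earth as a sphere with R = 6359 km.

+34.4°

Initial bearing θ₁ = atan2(sin Δλ cos φ₂, cos φ₁ sin φ₂ − sin φ₁ cos φ₂ cos Δλ) = 289.96°
Final bearing θ₂ = (initial bearing from the destination back to the start) + 180° = 324.32°
Δθ = θ₂ − θ₁ = +34.4°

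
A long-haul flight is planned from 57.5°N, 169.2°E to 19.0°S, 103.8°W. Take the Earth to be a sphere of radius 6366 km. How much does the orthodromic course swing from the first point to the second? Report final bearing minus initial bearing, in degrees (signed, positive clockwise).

At departure: θ₁ = atan2(sin Δλ cos φ₂, cos φ₁ sin φ₂ − sin φ₁ cos φ₂ cos Δλ) = 102.92°
At arrival: θ₂ = atan2(sin Δλ cos φ₁, −cos φ₂ sin φ₁ + sin φ₂ cos φ₁ cos Δλ) = 146.37°
Δθ = θ₂ − θ₁ = +43.4°

+43.4°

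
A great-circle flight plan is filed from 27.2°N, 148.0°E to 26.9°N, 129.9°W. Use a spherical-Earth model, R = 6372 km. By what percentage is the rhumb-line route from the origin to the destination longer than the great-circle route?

Great circle: σ = 1.2495 rad → d_gc = Rσ = 7961.6 km
Rhumb: Δφ = -0.0052, Δλ = +1.4329, Δψ = -0.0059, q = Δφ/Δψ = 0.8906 → d_rh = R√(Δφ²+q²Δλ²) = 8131.8 km
Excess = (8131.8 − 7961.6) / 7961.6 = 170.2 / 7961.6 = 2.14% ≈ 2.1%

2.1%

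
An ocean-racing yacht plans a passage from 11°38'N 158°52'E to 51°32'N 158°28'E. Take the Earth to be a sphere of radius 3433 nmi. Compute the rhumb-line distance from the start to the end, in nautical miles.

Δψ = ln[tan(π/4+φ₂/2)/tan(π/4+φ₁/2)] = +0.8486;  Δφ = +0.6964 rad,  Δλ = -0.0070 rad
q = Δφ/Δψ = 0.8207
d = R·√(Δφ² + q²Δλ²) = 3433·0.69641 = 2391 nmi

2391 nmi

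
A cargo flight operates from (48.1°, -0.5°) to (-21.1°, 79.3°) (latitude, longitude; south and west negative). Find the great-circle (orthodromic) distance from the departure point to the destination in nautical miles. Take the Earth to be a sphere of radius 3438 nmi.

5945 nmi

cos σ = sin φ₁ sin φ₂ + cos φ₁ cos φ₂ cos Δλ
      = sin(48.10°)sin(-21.10°) + cos(48.10°)cos(-21.10°)cos(79.80°) = -0.1576
σ = 99.069° → d = Rσ = 3438·1.72907 = 5945 nmi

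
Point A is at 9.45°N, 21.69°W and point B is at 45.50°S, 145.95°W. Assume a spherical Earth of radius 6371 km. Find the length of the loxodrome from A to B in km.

13920 km

Rhumb course C = atan2(Δλ, Δψ) with Δψ = ln[tan(π/4+φ₂/2)/tan(π/4+φ₁/2)] = -1.0595, Δλ = -2.1687 → C = 243.96°
d = R·|Δφ| / |cos C| = 6371·0.95906 / 0.43894 = 13920 km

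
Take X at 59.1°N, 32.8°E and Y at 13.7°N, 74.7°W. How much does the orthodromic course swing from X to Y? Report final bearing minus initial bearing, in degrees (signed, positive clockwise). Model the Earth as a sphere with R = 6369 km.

At departure: θ₁ = atan2(sin Δλ cos φ₂, cos φ₁ sin φ₂ − sin φ₁ cos φ₂ cos Δλ) = 291.89°
At arrival: θ₂ = atan2(sin Δλ cos φ₁, −cos φ₂ sin φ₁ + sin φ₂ cos φ₁ cos Δλ) = 209.37°
Δθ = θ₂ − θ₁ = -82.5°

-82.5°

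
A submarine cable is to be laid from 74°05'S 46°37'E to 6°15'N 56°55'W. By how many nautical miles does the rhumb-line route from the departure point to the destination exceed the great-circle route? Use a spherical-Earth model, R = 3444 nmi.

408 nmi

Great circle: cos σ = sin φ₁ sin φ₂ + cos φ₁ cos φ₂ cos Δλ,  σ = 1.7401 rad → d_gc = 5992.9 nmi
Rhumb line: Δψ = +2.0768, q = Δφ/Δψ = 0.6751, d_rh = R√(Δφ²+q²Δλ²) = 6400.7 nmi
Excess = 6400.7 − 5992.9 = 407.8 ≈ 408 nmi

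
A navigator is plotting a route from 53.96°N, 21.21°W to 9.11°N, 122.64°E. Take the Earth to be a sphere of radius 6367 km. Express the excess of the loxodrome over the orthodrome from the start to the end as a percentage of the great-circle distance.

13.9%

Great circle: σ = 1.9188 rad → d_gc = Rσ = 12217.2 km
Rhumb: Δφ = -0.7828, Δλ = +2.5107, Δψ = -0.9633, q = Δφ/Δψ = 0.8126 → d_rh = R√(Δφ²+q²Δλ²) = 13912.8 km
Excess = (13912.8 − 12217.2) / 12217.2 = 1695.6 / 12217.2 = 13.88% ≈ 13.9%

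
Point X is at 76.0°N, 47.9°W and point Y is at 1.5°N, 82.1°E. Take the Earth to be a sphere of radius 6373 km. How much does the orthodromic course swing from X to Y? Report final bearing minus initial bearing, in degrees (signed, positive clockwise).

+118.7°

At departure: θ₁ = atan2(sin Δλ cos φ₂, cos φ₁ sin φ₂ − sin φ₁ cos φ₂ cos Δλ) = 50.56°
At arrival: θ₂ = atan2(sin Δλ cos φ₁, −cos φ₂ sin φ₁ + sin φ₂ cos φ₁ cos Δλ) = 169.23°
Δθ = θ₂ − θ₁ = +118.7°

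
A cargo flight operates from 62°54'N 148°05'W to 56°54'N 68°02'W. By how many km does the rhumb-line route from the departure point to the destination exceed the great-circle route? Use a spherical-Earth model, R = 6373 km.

Great circle: cos σ = sin φ₁ sin φ₂ + cos φ₁ cos φ₂ cos Δλ,  σ = 0.6621 rad → d_gc = 4219.2 km
Rhumb line: Δψ = -0.2095, q = Δφ/Δψ = 0.4999, d_rh = R√(Δφ²+q²Δλ²) = 4501.0 km
Excess = 4501.0 − 4219.2 = 281.8 ≈ 282 km

282 km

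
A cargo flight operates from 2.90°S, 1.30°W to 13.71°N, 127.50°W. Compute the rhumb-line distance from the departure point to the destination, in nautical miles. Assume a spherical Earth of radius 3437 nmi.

7576 nmi

Rhumb course C = atan2(Δλ, Δψ) with Δψ = ln[tan(π/4+φ₂/2)/tan(π/4+φ₁/2)] = +0.2922, Δλ = -2.2026 → C = 277.56°
d = R·|Δφ| / |cos C| = 3437·0.28990 / 0.13153 = 7576 nmi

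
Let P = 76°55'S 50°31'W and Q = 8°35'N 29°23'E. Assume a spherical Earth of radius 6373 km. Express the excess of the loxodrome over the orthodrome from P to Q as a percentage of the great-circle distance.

3.9%

Great circle: σ = 1.6771 rad → d_gc = Rσ = 10688.3 km
Rhumb: Δφ = +1.4923, Δλ = +1.3945, Δψ = +2.3160, q = Δφ/Δψ = 0.6443 → d_rh = R√(Δφ²+q²Δλ²) = 11101.0 km
Excess = (11101.0 − 10688.3) / 10688.3 = 412.7 / 10688.3 = 3.86% ≈ 3.9%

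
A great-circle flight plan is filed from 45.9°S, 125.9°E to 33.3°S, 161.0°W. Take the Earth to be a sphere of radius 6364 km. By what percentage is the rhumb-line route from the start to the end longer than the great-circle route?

Great circle: σ = 0.9724 rad → d_gc = Rσ = 6188.1 km
Rhumb: Δφ = +0.2199, Δλ = +1.2758, Δψ = +0.2868, q = Δφ/Δψ = 0.7668 → d_rh = R√(Δφ²+q²Δλ²) = 6381.5 km
Excess = (6381.5 − 6188.1) / 6188.1 = 193.4 / 6188.1 = 3.13% ≈ 3.1%

3.1%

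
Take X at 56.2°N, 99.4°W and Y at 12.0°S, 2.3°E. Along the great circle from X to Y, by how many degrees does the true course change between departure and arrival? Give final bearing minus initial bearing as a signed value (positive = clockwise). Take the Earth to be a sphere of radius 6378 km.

Initial bearing θ₁ = atan2(sin Δλ cos φ₂, cos φ₁ sin φ₂ − sin φ₁ cos φ₂ cos Δλ) = 87.06°
Final bearing θ₂ = (initial bearing from the destination back to the start) + 180° = 145.39°
Δθ = θ₂ − θ₁ = +58.3°

+58.3°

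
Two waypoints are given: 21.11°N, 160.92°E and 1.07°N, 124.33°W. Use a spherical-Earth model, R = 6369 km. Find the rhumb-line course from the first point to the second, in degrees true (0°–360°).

105.4°

Δψ = ln[tan(π/4+φ₂/2)/tan(π/4+φ₁/2)] = -0.3584
Δλ = +1.3046 rad (taken the short way round)
course = atan2(Δλ, Δψ) = 105.36°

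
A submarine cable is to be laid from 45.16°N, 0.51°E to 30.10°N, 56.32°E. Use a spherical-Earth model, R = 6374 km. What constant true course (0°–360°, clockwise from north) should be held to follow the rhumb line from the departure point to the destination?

Δψ = ln[tan(π/4+φ₂/2)/tan(π/4+φ₁/2)] = -0.3340
Δλ = +0.9741 rad (taken the short way round)
course = atan2(Δλ, Δψ) = 108.93°

108.9°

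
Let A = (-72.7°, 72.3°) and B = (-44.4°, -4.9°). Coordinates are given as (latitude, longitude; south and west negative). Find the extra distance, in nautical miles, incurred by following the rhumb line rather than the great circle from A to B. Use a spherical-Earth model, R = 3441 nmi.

Great circle: cos σ = sin φ₁ sin φ₂ + cos φ₁ cos φ₂ cos Δλ,  σ = 0.7741 rad → d_gc = 2663.5 nmi
Rhumb line: Δψ = +1.0164, q = Δφ/Δψ = 0.4860, d_rh = R√(Δφ²+q²Δλ²) = 2822.3 nmi
Excess = 2822.3 − 2663.5 = 158.8 ≈ 159 nmi

159 nmi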